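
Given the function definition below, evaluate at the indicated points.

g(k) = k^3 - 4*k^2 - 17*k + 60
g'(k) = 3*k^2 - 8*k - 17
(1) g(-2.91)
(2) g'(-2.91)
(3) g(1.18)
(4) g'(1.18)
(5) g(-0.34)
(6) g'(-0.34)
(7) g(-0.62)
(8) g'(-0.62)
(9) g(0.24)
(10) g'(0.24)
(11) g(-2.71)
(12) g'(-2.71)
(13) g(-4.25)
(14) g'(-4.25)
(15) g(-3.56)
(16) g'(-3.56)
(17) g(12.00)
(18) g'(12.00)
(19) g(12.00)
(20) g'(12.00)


(1) = 50.96
(2) = 31.68
(3) = 36.01
(4) = -22.26
(5) = 65.28
(6) = -13.93
(7) = 68.76
(8) = -10.89
(9) = 55.70
(10) = -18.75
(11) = 56.79
(12) = 26.71
(13) = -16.77
(14) = 71.19
(15) = 24.71
(16) = 49.50
(17) = 1008.00
(18) = 319.00
(19) = 1008.00
(20) = 319.00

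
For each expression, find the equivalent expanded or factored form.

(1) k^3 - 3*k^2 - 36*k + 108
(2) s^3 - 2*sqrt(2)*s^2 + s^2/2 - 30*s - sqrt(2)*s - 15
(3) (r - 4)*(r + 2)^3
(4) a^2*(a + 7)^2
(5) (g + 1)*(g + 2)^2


(1) = (k - 6)*(k - 3)*(k + 6)
(2) = (s + 1/2)*(s - 5*sqrt(2))*(s + 3*sqrt(2))
(3) = r^4 + 2*r^3 - 12*r^2 - 40*r - 32
(4) = a^4 + 14*a^3 + 49*a^2
(5) = g^3 + 5*g^2 + 8*g + 4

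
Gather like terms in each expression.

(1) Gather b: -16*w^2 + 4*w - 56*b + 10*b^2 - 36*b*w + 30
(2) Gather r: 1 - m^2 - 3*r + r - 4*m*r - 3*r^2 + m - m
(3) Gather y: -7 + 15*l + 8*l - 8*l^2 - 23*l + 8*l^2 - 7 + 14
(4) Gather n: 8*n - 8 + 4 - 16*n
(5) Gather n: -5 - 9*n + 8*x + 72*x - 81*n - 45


(1) = 10*b^2 + b*(-36*w - 56) - 16*w^2 + 4*w + 30
(2) = -m^2 - 3*r^2 + r*(-4*m - 2) + 1
(3) = 0
(4) = -8*n - 4
(5) = -90*n + 80*x - 50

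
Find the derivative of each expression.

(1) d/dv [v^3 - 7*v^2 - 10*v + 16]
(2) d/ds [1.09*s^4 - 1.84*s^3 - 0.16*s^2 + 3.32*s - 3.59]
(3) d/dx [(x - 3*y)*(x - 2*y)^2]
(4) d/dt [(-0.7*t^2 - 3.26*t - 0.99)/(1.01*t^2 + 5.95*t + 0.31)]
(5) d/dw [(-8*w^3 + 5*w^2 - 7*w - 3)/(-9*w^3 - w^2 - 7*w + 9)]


(1) = 3*v^2 - 14*v - 10
(2) = 4.36*s^3 - 5.52*s^2 - 0.32*s + 3.32
(3) = (x - 2*y)*(3*x - 8*y)
(4) = (-0.8724*t^2 + 1.5658*t + 4.8799)/(1.0201*t^4 + 12.019*t^3 + 36.0287*t^2 + 3.689*t + 0.0961)
(5) = (53*w^4 - 14*w^3 - 339*w^2 + 84*w - 84)/(81*w^6 + 18*w^5 + 127*w^4 - 148*w^3 + 31*w^2 - 126*w + 81)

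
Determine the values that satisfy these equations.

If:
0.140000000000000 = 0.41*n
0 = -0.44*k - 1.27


Then:
k = -2.89
n = 0.34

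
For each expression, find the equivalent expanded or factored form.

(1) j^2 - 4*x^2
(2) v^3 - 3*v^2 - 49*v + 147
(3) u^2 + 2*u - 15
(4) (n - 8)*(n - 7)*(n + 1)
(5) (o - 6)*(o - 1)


(1) = (j - 2*x)*(j + 2*x)
(2) = (v - 7)*(v - 3)*(v + 7)
(3) = (u - 3)*(u + 5)
(4) = n^3 - 14*n^2 + 41*n + 56
(5) = o^2 - 7*o + 6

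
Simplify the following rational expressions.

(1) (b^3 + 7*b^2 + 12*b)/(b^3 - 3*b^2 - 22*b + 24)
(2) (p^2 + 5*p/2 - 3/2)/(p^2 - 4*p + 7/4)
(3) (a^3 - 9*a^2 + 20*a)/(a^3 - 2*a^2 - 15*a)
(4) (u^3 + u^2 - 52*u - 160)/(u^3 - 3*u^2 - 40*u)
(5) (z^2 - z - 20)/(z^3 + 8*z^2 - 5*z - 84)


(1) = (b^2 + 3*b)/(b^2 - 7*b + 6)
(2) = (2*p + 6)/(2*p - 7)
(3) = (a - 4)/(a + 3)
(4) = (u + 4)/u
(5) = (z - 5)/(z^2 + 4*z - 21)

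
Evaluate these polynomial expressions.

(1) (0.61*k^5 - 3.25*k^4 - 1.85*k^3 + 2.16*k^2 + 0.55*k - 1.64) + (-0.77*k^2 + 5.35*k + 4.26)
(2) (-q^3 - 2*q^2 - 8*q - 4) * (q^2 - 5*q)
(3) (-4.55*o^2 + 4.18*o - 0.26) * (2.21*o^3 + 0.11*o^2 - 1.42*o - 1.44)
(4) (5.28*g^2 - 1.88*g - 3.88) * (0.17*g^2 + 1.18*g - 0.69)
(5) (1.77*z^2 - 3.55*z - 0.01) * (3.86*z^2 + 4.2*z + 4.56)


(1) = 0.61*k^5 - 3.25*k^4 - 1.85*k^3 + 1.39*k^2 + 5.9*k + 2.62
(2) = -q^5 + 3*q^4 + 2*q^3 + 36*q^2 + 20*q
(3) = -10.0555*o^5 + 8.7373*o^4 + 6.3462*o^3 + 0.5878*o^2 - 5.65*o + 0.3744
(4) = 0.8976*g^4 + 5.9108*g^3 - 6.5212*g^2 - 3.2812*g + 2.6772
(5) = 6.8322*z^4 - 6.269*z^3 - 6.8774*z^2 - 16.23*z - 0.0456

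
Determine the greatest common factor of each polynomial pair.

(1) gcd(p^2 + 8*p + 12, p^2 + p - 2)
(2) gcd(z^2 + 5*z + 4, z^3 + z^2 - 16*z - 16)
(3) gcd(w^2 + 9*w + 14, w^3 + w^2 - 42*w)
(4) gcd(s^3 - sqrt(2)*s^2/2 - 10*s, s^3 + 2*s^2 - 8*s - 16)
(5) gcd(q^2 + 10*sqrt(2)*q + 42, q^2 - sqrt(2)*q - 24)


(1) = p + 2
(2) = z^2 + 5*z + 4
(3) = gcd((w + 2)*(w + 7), w*(w - 6)*(w + 7)) = w + 7
(4) = s + 2*sqrt(2)
(5) = gcd((q + 3*sqrt(2))*(q + 7*sqrt(2)), (q - 4*sqrt(2))*(q + 3*sqrt(2))) = q + 3*sqrt(2)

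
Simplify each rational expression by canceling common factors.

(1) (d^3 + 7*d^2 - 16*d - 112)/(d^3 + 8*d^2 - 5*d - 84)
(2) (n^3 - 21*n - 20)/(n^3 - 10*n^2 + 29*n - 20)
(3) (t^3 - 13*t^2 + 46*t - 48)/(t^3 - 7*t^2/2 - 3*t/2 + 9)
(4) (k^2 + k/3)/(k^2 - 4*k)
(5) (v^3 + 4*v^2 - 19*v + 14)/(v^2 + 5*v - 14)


(1) = (d - 4)/(d - 3)
(2) = (n^2 + 5*n + 4)/(n^2 - 5*n + 4)
(3) = (2*t - 16)/(2*t + 3)
(4) = (3*k + 1)/(3*k - 12)
(5) = v - 1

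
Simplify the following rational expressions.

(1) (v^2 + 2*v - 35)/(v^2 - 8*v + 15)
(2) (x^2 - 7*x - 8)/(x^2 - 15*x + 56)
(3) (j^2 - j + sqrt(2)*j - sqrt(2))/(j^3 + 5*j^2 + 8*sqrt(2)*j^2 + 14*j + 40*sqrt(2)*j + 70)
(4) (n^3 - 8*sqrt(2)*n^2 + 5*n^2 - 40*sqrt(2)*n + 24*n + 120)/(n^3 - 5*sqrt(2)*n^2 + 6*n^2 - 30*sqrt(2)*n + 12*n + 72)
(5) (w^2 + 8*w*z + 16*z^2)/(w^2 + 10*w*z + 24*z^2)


(1) = (v + 7)/(v - 3)
(2) = (x + 1)/(x - 7)
(3) = (j - 1)/(j^2 + j*(5 + 7*sqrt(2)) + 35*sqrt(2))
(4) = (n^2 + n*(5 - 6*sqrt(2)) - 30*sqrt(2))/(n^2 + n*(6 - 3*sqrt(2)) - 18*sqrt(2))
(5) = (w + 4*z)/(w + 6*z)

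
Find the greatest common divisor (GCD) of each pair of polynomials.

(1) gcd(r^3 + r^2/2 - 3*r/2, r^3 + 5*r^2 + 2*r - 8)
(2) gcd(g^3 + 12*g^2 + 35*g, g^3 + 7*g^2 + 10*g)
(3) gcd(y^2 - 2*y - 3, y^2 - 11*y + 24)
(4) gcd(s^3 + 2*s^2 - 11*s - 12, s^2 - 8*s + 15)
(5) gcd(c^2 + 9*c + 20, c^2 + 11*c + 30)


(1) = gcd(r*(r - 1)*(r + 3/2), (r - 1)*(r + 2)*(r + 4)) = r - 1
(2) = g^2 + 5*g
(3) = y - 3
(4) = s - 3
(5) = c + 5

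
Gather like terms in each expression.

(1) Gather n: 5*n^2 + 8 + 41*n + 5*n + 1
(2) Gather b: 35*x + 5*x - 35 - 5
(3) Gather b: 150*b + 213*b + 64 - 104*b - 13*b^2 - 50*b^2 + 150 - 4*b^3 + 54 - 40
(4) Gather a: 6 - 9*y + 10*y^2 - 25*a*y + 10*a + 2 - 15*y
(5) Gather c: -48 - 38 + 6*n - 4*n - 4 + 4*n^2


(1) = 5*n^2 + 46*n + 9
(2) = 40*x - 40
(3) = -4*b^3 - 63*b^2 + 259*b + 228
(4) = a*(10 - 25*y) + 10*y^2 - 24*y + 8
(5) = 4*n^2 + 2*n - 90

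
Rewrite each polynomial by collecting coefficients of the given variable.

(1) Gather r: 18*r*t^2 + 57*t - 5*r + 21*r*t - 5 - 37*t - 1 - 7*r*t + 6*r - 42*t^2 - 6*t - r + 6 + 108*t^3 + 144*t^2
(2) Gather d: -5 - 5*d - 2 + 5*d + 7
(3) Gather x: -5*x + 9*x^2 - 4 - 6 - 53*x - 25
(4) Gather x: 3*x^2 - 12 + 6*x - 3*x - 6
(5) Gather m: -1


(1) = r*(18*t^2 + 14*t) + 108*t^3 + 102*t^2 + 14*t
(2) = 0
(3) = 9*x^2 - 58*x - 35
(4) = 3*x^2 + 3*x - 18
(5) = -1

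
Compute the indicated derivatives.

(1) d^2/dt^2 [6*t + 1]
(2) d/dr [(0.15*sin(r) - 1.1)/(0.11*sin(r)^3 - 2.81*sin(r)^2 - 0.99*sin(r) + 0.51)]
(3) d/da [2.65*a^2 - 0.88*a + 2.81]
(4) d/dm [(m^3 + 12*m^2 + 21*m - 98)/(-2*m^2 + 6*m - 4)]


(1) = 0
(2) = (-0.033*sin(r)^3 + 0.7845*sin(r)^2 - 6.182*sin(r) - 1.0125)*cos(r)/(0.0121*sin(r)^6 - 0.6182*sin(r)^5 + 7.6783*sin(r)^4 + 5.676*sin(r)^3 - 1.8861*sin(r)^2 - 1.0098*sin(r) + 0.2601)
(3) = 5.3*a - 0.88
(4) = (-m^2 + 2*m + 63)/(2*(m^2 - 2*m + 1))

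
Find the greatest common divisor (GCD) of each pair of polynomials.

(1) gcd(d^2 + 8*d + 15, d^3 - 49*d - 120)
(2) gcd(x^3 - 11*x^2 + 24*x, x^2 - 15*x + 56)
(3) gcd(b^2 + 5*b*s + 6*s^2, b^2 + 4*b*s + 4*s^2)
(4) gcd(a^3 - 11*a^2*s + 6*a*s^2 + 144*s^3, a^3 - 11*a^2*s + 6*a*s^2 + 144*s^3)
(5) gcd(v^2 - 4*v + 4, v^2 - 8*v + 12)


(1) = gcd((d + 3)*(d + 5), (d - 8)*(d + 3)*(d + 5)) = d^2 + 8*d + 15
(2) = gcd(x*(x - 8)*(x - 3), (x - 8)*(x - 7)) = x - 8
(3) = b + 2*s
(4) = gcd((a - 8*s)*(a - 6*s)*(a + 3*s), (a - 8*s)*(a - 6*s)*(a + 3*s)) = a^3 - 11*a^2*s + 6*a*s^2 + 144*s^3
(5) = gcd((v - 2)^2, (v - 6)*(v - 2)) = v - 2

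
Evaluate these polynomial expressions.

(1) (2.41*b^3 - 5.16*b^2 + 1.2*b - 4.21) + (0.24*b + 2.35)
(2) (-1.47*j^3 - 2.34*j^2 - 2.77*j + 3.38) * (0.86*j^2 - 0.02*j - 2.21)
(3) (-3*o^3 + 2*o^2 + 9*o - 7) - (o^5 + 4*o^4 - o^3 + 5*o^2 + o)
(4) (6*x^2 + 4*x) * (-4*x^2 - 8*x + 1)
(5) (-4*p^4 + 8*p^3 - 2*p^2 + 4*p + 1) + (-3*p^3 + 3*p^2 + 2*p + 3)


(1) = 2.41*b^3 - 5.16*b^2 + 1.44*b - 1.86
(2) = -1.2642*j^5 - 1.983*j^4 + 0.9133*j^3 + 8.1336*j^2 + 6.0541*j - 7.4698
(3) = -o^5 - 4*o^4 - 2*o^3 - 3*o^2 + 8*o - 7
(4) = -24*x^4 - 64*x^3 - 26*x^2 + 4*x
(5) = -4*p^4 + 5*p^3 + p^2 + 6*p + 4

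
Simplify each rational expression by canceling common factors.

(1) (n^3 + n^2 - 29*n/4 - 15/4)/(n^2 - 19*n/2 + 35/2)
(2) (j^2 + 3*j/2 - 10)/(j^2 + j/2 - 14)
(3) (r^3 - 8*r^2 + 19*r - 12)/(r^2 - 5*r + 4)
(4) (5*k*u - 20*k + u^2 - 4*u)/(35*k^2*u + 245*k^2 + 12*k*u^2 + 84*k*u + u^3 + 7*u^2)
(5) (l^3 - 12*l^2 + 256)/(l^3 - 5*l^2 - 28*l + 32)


(1) = (2*n^2 + 7*n + 3)/(2*n - 14)
(2) = (2*j - 5)/(2*j - 7)
(3) = r - 3
(4) = (u - 4)/(7*k*u + 49*k + u^2 + 7*u)
(5) = (l - 8)/(l - 1)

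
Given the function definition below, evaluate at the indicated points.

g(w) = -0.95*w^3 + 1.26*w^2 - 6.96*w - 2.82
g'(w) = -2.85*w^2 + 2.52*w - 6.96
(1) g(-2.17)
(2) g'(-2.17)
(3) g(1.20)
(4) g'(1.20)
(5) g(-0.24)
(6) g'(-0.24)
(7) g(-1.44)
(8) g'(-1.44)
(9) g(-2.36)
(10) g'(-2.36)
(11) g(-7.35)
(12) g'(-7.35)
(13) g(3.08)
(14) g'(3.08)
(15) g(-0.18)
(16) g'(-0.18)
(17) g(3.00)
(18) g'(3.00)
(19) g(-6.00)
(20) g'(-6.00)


(1) = 27.92
(2) = -25.85
(3) = -11.00
(4) = -8.04
(5) = -1.06
(6) = -7.73
(7) = 12.65
(8) = -16.50
(9) = 33.11
(10) = -28.78
(11) = 493.62
(12) = -179.45
(13) = -40.06
(14) = -26.23
(15) = -1.52
(16) = -7.51
(17) = -38.01
(18) = -25.05
(19) = 289.50
(20) = -124.68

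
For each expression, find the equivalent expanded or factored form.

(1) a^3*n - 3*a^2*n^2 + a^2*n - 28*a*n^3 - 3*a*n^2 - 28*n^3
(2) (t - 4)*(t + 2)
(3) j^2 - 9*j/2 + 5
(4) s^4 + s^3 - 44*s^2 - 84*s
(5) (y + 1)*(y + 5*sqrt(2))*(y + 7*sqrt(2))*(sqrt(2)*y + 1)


(1) = (a - 7*n)*(a + 4*n)*(a*n + n)
(2) = t^2 - 2*t - 8
(3) = (j - 5/2)*(j - 2)
(4) = s*(s - 7)*(s + 2)*(s + 6)
(5) = sqrt(2)*y^4 + sqrt(2)*y^3 + 25*y^3 + 25*y^2 + 82*sqrt(2)*y^2 + 70*y + 82*sqrt(2)*y + 70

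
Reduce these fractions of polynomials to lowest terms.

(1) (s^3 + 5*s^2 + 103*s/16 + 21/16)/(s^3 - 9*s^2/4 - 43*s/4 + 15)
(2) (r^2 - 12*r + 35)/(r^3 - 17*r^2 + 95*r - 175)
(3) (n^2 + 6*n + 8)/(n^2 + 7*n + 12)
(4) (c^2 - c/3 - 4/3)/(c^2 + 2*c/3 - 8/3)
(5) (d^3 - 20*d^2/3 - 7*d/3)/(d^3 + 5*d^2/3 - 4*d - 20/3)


(1) = (16*s^2 + 32*s + 7)/(16*s^2 - 84*s + 80)
(2) = 1/(r - 5)
(3) = (n + 2)/(n + 3)
(4) = (c + 1)/(c + 2)
(5) = (3*d^3 - 20*d^2 - 7*d)/(3*d^3 + 5*d^2 - 12*d - 20)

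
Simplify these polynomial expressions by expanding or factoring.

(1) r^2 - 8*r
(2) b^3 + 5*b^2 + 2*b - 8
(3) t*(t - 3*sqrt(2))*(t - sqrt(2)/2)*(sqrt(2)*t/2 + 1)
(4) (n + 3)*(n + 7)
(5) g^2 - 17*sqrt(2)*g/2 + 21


(1) = r*(r - 8)
(2) = (b - 1)*(b + 2)*(b + 4)
(3) = sqrt(2)*t^4/2 - 5*t^3/2 - 2*sqrt(2)*t^2 + 3*t
(4) = n^2 + 10*n + 21
(5) = (g - 7*sqrt(2))*(g - 3*sqrt(2)/2)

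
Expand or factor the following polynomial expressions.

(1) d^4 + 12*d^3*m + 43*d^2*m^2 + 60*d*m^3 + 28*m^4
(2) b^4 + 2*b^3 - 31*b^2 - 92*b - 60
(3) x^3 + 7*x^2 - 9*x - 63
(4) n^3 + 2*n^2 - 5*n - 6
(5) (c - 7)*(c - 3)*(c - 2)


(1) = (d + m)*(d + 2*m)^2*(d + 7*m)
(2) = (b - 6)*(b + 1)*(b + 2)*(b + 5)
(3) = (x - 3)*(x + 3)*(x + 7)
(4) = (n - 2)*(n + 1)*(n + 3)
(5) = c^3 - 12*c^2 + 41*c - 42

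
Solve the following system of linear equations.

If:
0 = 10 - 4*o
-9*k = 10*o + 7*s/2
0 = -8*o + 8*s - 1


Then:
k = -547/144
o = 5/2
s = 21/8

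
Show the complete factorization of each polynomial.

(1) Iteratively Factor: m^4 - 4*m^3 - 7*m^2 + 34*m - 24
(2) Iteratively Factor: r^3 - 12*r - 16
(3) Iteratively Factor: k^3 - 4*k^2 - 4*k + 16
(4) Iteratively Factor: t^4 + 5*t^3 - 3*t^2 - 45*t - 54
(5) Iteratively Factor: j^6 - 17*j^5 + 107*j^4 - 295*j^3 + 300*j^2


(1) = (m + 3)*(m^3 - 7*m^2 + 14*m - 8) = (m - 4)*(m + 3)*(m^2 - 3*m + 2) = (m - 4)*(m - 2)*(m + 3)*(m - 1)
(2) = (r + 2)*(r^2 - 2*r - 8) = (r - 4)*(r + 2)*(r + 2)
(3) = (k + 2)*(k^2 - 6*k + 8) = (k - 2)*(k + 2)*(k - 4)
(4) = (t + 2)*(t^3 + 3*t^2 - 9*t - 27) = (t + 2)*(t + 3)*(t^2 - 9) = (t + 2)*(t + 3)^2*(t - 3)
(5) = (j - 5)*(j^5 - 12*j^4 + 47*j^3 - 60*j^2) = j*(j - 5)*(j^4 - 12*j^3 + 47*j^2 - 60*j) = j*(j - 5)*(j - 4)*(j^3 - 8*j^2 + 15*j) = j*(j - 5)^2*(j - 4)*(j^2 - 3*j) = j^2*(j - 5)^2*(j - 4)*(j - 3)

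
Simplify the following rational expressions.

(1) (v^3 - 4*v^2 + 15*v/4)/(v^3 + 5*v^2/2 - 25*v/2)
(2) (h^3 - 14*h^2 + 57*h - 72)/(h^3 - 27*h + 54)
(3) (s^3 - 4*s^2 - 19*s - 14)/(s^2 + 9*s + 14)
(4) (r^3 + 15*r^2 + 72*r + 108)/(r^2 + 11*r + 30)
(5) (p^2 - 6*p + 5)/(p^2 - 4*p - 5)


(1) = (2*v - 3)/(2*v + 10)
(2) = (h - 8)/(h + 6)
(3) = (s^2 - 6*s - 7)/(s + 7)
(4) = (r^2 + 9*r + 18)/(r + 5)
(5) = (p - 1)/(p + 1)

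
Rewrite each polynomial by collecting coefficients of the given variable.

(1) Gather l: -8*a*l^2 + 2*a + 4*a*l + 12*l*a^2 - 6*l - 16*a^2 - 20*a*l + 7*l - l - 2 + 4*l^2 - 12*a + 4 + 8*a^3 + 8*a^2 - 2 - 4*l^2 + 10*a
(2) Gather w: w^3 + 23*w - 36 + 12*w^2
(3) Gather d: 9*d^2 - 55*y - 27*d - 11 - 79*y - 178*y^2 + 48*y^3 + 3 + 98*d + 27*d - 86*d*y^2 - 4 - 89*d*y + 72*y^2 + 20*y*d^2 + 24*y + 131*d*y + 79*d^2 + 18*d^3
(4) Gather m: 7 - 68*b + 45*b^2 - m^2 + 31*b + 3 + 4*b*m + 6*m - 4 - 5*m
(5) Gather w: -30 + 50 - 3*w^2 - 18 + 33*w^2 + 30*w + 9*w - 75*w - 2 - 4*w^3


(1) = 8*a^3 - 8*a^2 - 8*a*l^2 + l*(12*a^2 - 16*a)
(2) = w^3 + 12*w^2 + 23*w - 36
(3) = 18*d^3 + d^2*(20*y + 88) + d*(-86*y^2 + 42*y + 98) + 48*y^3 - 106*y^2 - 110*y - 12
(4) = 45*b^2 - 37*b - m^2 + m*(4*b + 1) + 6
(5) = -4*w^3 + 30*w^2 - 36*w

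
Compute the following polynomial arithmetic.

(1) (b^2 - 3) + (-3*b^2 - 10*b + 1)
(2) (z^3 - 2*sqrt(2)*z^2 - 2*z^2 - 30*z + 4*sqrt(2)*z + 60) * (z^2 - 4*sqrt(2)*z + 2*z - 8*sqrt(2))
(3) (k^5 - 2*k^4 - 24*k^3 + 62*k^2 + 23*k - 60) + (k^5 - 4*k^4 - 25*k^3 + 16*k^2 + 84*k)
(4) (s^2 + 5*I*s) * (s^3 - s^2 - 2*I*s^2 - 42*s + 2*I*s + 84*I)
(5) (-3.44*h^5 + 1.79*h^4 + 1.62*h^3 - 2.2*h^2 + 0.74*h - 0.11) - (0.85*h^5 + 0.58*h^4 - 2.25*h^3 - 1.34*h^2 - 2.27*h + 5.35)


(1) = -2*b^2 - 10*b - 2
(2) = z^5 - 6*sqrt(2)*z^4 - 18*z^3 + 144*sqrt(2)*z^2 + 56*z - 480*sqrt(2)
(3) = 2*k^5 - 6*k^4 - 49*k^3 + 78*k^2 + 107*k - 60
(4) = s^5 - s^4 + 3*I*s^4 - 32*s^3 - 3*I*s^3 - 10*s^2 - 126*I*s^2 - 420*s
(5) = -4.29*h^5 + 1.21*h^4 + 3.87*h^3 - 0.86*h^2 + 3.01*h - 5.46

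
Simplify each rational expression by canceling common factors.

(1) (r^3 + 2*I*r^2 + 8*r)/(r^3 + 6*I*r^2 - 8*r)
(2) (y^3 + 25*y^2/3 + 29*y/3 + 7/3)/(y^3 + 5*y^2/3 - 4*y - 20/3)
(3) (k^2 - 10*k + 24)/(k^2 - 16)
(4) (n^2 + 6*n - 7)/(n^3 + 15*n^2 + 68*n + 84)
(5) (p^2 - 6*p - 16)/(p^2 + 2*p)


(1) = (r - 2*I)/(r + 2*I)
(2) = (3*y^3 + 25*y^2 + 29*y + 7)/(3*y^3 + 5*y^2 - 12*y - 20)
(3) = (k - 6)/(k + 4)
(4) = (n - 1)/(n^2 + 8*n + 12)
(5) = (p - 8)/p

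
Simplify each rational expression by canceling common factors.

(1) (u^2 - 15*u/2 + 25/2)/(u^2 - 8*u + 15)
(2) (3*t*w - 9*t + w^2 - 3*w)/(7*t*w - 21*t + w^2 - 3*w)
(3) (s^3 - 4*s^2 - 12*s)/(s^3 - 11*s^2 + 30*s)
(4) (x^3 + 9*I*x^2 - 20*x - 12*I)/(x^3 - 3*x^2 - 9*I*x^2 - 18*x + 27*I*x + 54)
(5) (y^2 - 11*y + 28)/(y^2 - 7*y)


(1) = (2*u - 5)/(2*u - 6)
(2) = (3*t + w)/(7*t + w)
(3) = (s + 2)/(s - 5)
(4) = (x^3 + 9*I*x^2 - 20*x - 12*I)/(x^3 + x^2*(-3 - 9*I) + x*(-18 + 27*I) + 54)
(5) = (y - 4)/y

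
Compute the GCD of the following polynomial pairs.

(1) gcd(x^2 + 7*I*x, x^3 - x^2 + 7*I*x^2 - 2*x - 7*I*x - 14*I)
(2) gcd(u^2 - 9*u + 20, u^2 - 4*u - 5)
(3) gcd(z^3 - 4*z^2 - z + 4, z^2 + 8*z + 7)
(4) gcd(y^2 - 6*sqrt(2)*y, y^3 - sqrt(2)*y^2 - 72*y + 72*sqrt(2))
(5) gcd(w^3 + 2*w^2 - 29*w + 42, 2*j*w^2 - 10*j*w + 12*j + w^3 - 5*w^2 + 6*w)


(1) = gcd(x*(x + 7*I), (x - 2)*(x + 1)*(x + 7*I)) = x + 7*I
(2) = gcd((u - 5)*(u - 4), (u - 5)*(u + 1)) = u - 5
(3) = gcd((z - 4)*(z - 1)*(z + 1), (z + 1)*(z + 7)) = z + 1
(4) = y - 6*sqrt(2)
(5) = gcd((w - 3)*(w - 2)*(w + 7), (2*j + w)*(w - 3)*(w - 2)) = w^2 - 5*w + 6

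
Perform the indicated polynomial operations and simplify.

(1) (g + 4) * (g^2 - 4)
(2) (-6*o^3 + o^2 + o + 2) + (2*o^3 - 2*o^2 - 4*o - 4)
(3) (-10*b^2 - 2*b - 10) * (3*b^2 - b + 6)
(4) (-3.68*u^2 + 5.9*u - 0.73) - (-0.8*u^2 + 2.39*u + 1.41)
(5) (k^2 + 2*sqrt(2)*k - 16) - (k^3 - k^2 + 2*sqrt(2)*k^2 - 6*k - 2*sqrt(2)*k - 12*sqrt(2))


(1) = g^3 + 4*g^2 - 4*g - 16
(2) = -4*o^3 - o^2 - 3*o - 2
(3) = -30*b^4 + 4*b^3 - 88*b^2 - 2*b - 60
(4) = -2.88*u^2 + 3.51*u - 2.14
(5) = -k^3 - 2*sqrt(2)*k^2 + 2*k^2 + 4*sqrt(2)*k + 6*k - 16 + 12*sqrt(2)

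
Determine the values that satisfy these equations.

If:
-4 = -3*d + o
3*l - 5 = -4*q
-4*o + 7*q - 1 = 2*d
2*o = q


Then:
d = 41/28
l = 13/21
o = 11/28
q = 11/14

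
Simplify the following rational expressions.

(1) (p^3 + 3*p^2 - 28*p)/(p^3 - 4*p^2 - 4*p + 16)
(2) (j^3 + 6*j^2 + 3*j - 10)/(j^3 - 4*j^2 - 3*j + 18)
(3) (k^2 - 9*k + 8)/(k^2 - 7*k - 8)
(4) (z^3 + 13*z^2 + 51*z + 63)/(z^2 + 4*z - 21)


(1) = (p^2 + 7*p)/(p^2 - 4)
(2) = (j^2 + 4*j - 5)/(j^2 - 6*j + 9)
(3) = (k - 1)/(k + 1)
(4) = (z^2 + 6*z + 9)/(z - 3)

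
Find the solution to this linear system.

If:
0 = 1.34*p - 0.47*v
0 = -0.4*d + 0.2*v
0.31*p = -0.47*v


Then:
d = 0.00
p = 0.00
v = 0.00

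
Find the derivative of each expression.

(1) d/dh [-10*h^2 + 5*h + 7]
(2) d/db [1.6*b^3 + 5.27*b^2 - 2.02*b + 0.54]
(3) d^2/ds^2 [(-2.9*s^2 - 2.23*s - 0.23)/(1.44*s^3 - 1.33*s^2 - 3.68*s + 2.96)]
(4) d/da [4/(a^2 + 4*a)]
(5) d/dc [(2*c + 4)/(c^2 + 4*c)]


(1) = 5 - 20*h
(2) = 4.8*b^2 + 10.54*b - 2.02
(3) = (-12.02688*s^6 - 27.744768*s^5 - 72.30384*s^4 + 176.96517*s^3 + 50.433318*s^2 - 53.546544*s - 107.4396)/(2.985984*s^9 - 8.273664*s^8 - 15.250896*s^7 + 58.348547*s^6 + 4.96056*s^5 - 132.440136*s^4 + 74.938624*s^3 + 85.297728*s^2 - 96.728064*s + 25.934336)
(4) = 8*(-a - 2)/(a^2*(a + 4)^2)
(5) = 2*(-c^2 - 4*c - 8)/(c^2*(c^2 + 8*c + 16))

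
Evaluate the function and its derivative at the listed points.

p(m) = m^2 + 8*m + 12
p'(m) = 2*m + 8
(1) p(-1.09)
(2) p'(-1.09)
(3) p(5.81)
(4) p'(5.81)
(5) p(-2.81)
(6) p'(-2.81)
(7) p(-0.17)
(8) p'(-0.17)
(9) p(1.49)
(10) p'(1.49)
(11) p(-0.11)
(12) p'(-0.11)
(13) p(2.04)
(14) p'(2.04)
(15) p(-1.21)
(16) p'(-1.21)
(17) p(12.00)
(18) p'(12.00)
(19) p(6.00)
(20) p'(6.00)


(1) = 4.47
(2) = 5.82
(3) = 92.24
(4) = 19.62
(5) = -2.58
(6) = 2.38
(7) = 10.67
(8) = 7.66
(9) = 26.14
(10) = 10.98
(11) = 11.13
(12) = 7.78
(13) = 32.48
(14) = 12.08
(15) = 3.78
(16) = 5.58
(17) = 252.00
(18) = 32.00
(19) = 96.00
(20) = 20.00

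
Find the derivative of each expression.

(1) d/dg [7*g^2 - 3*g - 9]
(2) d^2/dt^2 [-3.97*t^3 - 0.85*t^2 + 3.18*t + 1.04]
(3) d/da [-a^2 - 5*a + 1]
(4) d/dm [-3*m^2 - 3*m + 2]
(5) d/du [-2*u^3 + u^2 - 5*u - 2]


(1) = 14*g - 3
(2) = -23.82*t - 1.7
(3) = -2*a - 5
(4) = -6*m - 3
(5) = -6*u^2 + 2*u - 5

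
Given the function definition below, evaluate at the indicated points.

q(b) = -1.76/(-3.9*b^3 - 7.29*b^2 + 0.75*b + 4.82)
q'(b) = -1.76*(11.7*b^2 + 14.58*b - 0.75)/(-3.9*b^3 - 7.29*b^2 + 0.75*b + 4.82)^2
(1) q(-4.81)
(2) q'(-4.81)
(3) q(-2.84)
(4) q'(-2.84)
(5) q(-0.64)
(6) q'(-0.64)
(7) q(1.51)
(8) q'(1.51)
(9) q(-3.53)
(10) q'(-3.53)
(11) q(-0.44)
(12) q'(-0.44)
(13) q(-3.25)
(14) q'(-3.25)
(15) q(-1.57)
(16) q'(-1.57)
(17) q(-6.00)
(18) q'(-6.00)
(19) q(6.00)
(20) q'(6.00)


(1) = -0.01
(2) = -0.00
(3) = -0.05
(4) = -0.08
(5) = -0.74
(6) = 1.65
(7) = 0.07
(8) = -0.15
(9) = -0.02
(10) = -0.02
(11) = -0.52
(12) = 0.74
(13) = -0.03
(14) = -0.04
(15) = -2.30
(16) = -15.60
(17) = -0.00
(18) = -0.00
(19) = 0.00
(20) = -0.00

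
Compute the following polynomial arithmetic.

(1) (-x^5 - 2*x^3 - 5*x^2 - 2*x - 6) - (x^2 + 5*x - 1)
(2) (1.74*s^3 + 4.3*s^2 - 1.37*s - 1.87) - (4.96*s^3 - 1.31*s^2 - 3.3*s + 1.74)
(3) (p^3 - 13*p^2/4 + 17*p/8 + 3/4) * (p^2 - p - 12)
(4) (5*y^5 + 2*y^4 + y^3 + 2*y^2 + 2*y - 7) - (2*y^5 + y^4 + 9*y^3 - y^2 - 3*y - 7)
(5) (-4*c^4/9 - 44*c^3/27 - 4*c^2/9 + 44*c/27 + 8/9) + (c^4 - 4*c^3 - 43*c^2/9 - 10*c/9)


(1) = -x^5 - 2*x^3 - 6*x^2 - 7*x - 5
(2) = -3.22*s^3 + 5.61*s^2 + 1.93*s - 3.61
(3) = p^5 - 17*p^4/4 - 53*p^3/8 + 301*p^2/8 - 105*p/4 - 9
(4) = 3*y^5 + y^4 - 8*y^3 + 3*y^2 + 5*y
(5) = 5*c^4/9 - 152*c^3/27 - 47*c^2/9 + 14*c/27 + 8/9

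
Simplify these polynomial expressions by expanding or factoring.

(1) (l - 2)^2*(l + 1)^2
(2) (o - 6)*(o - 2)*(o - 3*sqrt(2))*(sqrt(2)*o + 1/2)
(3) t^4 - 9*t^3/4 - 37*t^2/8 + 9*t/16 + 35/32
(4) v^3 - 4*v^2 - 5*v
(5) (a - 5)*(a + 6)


(1) = l^4 - 2*l^3 - 3*l^2 + 4*l + 4
(2) = sqrt(2)*o^4 - 8*sqrt(2)*o^3 - 11*o^3/2 + 21*sqrt(2)*o^2/2 + 44*o^2 - 66*o + 12*sqrt(2)*o - 18*sqrt(2)
(3) = (t - 7/2)*(t - 1/2)*(t + 1/2)*(t + 5/4)
(4) = v*(v - 5)*(v + 1)
(5) = a^2 + a - 30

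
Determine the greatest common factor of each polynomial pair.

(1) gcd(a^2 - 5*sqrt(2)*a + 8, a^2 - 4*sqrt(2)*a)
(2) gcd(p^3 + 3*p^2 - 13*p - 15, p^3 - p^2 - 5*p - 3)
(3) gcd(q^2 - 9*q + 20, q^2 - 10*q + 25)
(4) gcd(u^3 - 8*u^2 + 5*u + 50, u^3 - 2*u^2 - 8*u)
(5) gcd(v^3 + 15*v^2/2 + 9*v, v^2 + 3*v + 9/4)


(1) = gcd((a - 4*sqrt(2))*(a - sqrt(2)), a*(a - 4*sqrt(2))) = a - 4*sqrt(2)
(2) = p^2 - 2*p - 3
(3) = gcd((q - 5)*(q - 4), (q - 5)^2) = q - 5
(4) = u + 2
(5) = gcd(v*(v + 3/2)*(v + 6), (v + 3/2)^2) = v + 3/2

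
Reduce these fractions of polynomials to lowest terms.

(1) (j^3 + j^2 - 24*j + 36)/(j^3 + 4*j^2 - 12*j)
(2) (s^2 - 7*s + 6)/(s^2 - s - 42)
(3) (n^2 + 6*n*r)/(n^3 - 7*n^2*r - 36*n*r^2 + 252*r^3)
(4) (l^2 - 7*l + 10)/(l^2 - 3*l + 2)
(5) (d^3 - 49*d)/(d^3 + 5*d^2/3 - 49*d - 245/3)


(1) = (j - 3)/j
(2) = (s^2 - 7*s + 6)/(s^2 - s - 42)
(3) = n/(n^2 - 13*n*r + 42*r^2)
(4) = (l - 5)/(l - 1)
(5) = 3*d/(3*d + 5)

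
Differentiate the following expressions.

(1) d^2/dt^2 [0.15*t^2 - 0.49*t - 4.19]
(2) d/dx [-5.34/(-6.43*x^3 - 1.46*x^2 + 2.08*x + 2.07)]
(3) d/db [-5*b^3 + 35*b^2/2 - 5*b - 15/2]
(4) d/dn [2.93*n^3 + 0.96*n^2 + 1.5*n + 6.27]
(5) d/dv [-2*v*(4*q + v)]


(1) = 0.300000000000000
(2) = (-103.0086*x^2 - 15.5928*x + 11.1072)/(6.43*x^3 + 1.46*x^2 - 2.08*x - 2.07)^2
(3) = -15*b^2 + 35*b - 5
(4) = 8.79*n^2 + 1.92*n + 1.5
(5) = -8*q - 4*v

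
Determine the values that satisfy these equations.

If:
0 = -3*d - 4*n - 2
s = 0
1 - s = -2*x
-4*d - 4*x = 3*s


Then:
d = 1/2
n = -7/8
s = 0
x = -1/2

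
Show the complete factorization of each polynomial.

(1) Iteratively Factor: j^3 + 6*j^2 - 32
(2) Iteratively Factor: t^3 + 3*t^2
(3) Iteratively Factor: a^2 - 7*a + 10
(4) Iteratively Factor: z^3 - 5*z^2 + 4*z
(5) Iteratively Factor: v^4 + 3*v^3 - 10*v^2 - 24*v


(1) = (j - 2)*(j^2 + 8*j + 16) = (j - 2)*(j + 4)*(j + 4)
(2) = (t)*(t^2 + 3*t) = t^2*(t + 3)
(3) = (a - 5)*(a - 2)
(4) = (z - 4)*(z^2 - z) = (z - 4)*(z - 1)*(z)
(5) = (v)*(v^3 + 3*v^2 - 10*v - 24) = v*(v + 2)*(v^2 + v - 12) = v*(v + 2)*(v + 4)*(v - 3)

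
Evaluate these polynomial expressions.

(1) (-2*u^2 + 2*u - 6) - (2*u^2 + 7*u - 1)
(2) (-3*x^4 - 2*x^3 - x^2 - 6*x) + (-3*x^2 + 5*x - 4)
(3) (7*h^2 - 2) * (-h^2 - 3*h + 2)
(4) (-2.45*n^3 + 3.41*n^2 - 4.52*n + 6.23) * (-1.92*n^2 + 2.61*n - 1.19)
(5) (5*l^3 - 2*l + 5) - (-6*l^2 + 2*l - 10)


(1) = -4*u^2 - 5*u - 5
(2) = -3*x^4 - 2*x^3 - 4*x^2 - x - 4
(3) = -7*h^4 - 21*h^3 + 16*h^2 + 6*h - 4
(4) = 4.704*n^5 - 12.9417*n^4 + 20.494*n^3 - 27.8167*n^2 + 21.6391*n - 7.4137
(5) = 5*l^3 + 6*l^2 - 4*l + 15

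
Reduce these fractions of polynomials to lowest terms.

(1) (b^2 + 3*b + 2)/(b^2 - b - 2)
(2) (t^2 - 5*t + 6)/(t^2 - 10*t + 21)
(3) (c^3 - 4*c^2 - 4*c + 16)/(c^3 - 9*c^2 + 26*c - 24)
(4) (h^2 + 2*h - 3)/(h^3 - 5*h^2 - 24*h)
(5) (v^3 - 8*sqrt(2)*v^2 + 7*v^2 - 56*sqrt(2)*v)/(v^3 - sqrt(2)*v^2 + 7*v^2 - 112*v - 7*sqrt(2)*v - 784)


(1) = (b + 2)/(b - 2)
(2) = (t - 2)/(t - 7)
(3) = (c + 2)/(c - 3)
(4) = (h - 1)/(h^2 - 8*h)
(5) = v/(v + 7*sqrt(2))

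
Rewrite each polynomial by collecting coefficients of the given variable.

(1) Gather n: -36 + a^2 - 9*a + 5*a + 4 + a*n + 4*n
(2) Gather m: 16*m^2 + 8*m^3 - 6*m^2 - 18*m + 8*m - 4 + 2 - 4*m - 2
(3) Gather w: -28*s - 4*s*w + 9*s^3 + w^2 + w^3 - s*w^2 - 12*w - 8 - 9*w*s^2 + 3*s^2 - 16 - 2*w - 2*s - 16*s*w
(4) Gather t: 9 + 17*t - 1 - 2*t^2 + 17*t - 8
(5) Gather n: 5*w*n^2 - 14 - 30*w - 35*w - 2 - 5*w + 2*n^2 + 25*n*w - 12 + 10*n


(1) = a^2 - 4*a + n*(a + 4) - 32
(2) = 8*m^3 + 10*m^2 - 14*m - 4
(3) = 9*s^3 + 3*s^2 - 30*s + w^3 + w^2*(1 - s) + w*(-9*s^2 - 20*s - 14) - 24
(4) = -2*t^2 + 34*t
(5) = n^2*(5*w + 2) + n*(25*w + 10) - 70*w - 28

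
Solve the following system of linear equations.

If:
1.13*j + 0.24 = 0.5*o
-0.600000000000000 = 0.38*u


Then:
j = 0.442477876106195*o - 0.212389380530973
u = -1.58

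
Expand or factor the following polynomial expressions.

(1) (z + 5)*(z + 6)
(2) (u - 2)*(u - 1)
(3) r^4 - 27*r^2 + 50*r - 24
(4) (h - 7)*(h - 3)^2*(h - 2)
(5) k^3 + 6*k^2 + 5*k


(1) = z^2 + 11*z + 30
(2) = u^2 - 3*u + 2
(3) = (r - 4)*(r - 1)^2*(r + 6)
(4) = h^4 - 15*h^3 + 77*h^2 - 165*h + 126
(5) = k*(k + 1)*(k + 5)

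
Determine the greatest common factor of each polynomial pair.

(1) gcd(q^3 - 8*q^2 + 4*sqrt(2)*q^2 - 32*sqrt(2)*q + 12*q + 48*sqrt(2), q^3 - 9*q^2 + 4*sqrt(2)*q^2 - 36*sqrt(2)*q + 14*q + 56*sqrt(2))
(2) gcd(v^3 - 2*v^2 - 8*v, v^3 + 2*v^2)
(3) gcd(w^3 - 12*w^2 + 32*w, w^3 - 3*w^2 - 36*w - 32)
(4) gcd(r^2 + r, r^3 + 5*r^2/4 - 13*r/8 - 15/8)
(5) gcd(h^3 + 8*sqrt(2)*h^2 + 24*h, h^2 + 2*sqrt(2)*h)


(1) = gcd((q - 6)*(q - 2)*(q + 4*sqrt(2)), (q - 7)*(q - 2)*(q + 4*sqrt(2))) = q^2 + q*(-2 + 4*sqrt(2)) - 8*sqrt(2)
(2) = v^2 + 2*v
(3) = gcd(w*(w - 8)*(w - 4), (w - 8)*(w + 1)*(w + 4)) = w - 8
(4) = gcd(r*(r + 1), (r - 5/4)*(r + 1)*(r + 3/2)) = r + 1
(5) = h^2 + 2*sqrt(2)*h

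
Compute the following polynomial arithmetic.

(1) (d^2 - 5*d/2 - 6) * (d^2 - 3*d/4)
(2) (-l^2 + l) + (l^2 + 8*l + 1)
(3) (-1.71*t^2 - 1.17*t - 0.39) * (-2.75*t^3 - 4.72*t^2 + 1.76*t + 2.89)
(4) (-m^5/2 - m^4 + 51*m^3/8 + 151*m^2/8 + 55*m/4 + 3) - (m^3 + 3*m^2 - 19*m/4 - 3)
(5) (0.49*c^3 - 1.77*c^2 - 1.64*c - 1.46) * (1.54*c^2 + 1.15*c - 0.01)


(1) = d^4 - 13*d^3/4 - 33*d^2/8 + 9*d/2
(2) = 9*l + 1
(3) = 4.7025*t^5 + 11.2887*t^4 + 3.5853*t^3 - 5.1603*t^2 - 4.0677*t - 1.1271
(4) = -m^5/2 - m^4 + 43*m^3/8 + 127*m^2/8 + 37*m/2 + 6
(5) = 0.7546*c^5 - 2.1623*c^4 - 4.566*c^3 - 4.1167*c^2 - 1.6626*c + 0.0146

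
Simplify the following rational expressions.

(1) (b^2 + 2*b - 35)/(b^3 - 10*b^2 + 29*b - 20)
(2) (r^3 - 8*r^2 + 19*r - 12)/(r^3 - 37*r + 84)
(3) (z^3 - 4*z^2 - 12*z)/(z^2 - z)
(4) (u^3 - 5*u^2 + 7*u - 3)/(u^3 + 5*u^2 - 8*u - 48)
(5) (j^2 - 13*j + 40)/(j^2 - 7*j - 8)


(1) = (b + 7)/(b^2 - 5*b + 4)
(2) = (r - 1)/(r + 7)
(3) = (z^2 - 4*z - 12)/(z - 1)
(4) = (u^2 - 2*u + 1)/(u^2 + 8*u + 16)
(5) = (j - 5)/(j + 1)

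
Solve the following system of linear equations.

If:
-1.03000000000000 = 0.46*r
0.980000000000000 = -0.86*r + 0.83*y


Then:
r = -2.24
y = -1.14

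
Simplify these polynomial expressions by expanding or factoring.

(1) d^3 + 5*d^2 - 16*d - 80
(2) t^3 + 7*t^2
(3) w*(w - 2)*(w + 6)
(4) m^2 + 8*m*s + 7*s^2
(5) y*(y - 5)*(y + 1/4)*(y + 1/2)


(1) = (d - 4)*(d + 4)*(d + 5)
(2) = t^2*(t + 7)
(3) = w^3 + 4*w^2 - 12*w
(4) = (m + s)*(m + 7*s)
(5) = y^4 - 17*y^3/4 - 29*y^2/8 - 5*y/8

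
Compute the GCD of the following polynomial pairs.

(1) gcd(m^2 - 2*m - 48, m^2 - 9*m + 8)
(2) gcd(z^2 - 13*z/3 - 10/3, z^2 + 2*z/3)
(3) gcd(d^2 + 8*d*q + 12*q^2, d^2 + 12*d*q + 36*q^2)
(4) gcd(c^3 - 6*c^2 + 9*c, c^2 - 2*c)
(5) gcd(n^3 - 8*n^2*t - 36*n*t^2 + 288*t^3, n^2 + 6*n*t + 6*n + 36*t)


(1) = gcd((m - 8)*(m + 6), (m - 8)*(m - 1)) = m - 8
(2) = z + 2/3
(3) = d + 6*q
(4) = gcd(c*(c - 3)^2, c*(c - 2)) = c
(5) = gcd((n - 8*t)*(n - 6*t)*(n + 6*t), (n + 6)*(n + 6*t)) = n + 6*t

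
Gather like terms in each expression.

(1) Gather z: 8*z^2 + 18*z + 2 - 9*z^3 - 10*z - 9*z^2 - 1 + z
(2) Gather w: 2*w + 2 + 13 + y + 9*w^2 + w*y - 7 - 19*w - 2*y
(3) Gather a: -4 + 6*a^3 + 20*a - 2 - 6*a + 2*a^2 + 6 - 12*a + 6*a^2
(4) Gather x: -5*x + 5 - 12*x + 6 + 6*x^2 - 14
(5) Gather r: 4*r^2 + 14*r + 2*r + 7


(1) = -9*z^3 - z^2 + 9*z + 1
(2) = 9*w^2 + w*(y - 17) - y + 8
(3) = 6*a^3 + 8*a^2 + 2*a
(4) = 6*x^2 - 17*x - 3
(5) = 4*r^2 + 16*r + 7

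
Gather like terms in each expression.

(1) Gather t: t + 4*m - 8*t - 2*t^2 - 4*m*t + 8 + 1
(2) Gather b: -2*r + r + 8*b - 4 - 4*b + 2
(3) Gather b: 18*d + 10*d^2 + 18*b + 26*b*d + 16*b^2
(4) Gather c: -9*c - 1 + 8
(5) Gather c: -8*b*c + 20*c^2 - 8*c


(1) = 4*m - 2*t^2 + t*(-4*m - 7) + 9
(2) = 4*b - r - 2
(3) = 16*b^2 + b*(26*d + 18) + 10*d^2 + 18*d
(4) = 7 - 9*c
(5) = 20*c^2 + c*(-8*b - 8)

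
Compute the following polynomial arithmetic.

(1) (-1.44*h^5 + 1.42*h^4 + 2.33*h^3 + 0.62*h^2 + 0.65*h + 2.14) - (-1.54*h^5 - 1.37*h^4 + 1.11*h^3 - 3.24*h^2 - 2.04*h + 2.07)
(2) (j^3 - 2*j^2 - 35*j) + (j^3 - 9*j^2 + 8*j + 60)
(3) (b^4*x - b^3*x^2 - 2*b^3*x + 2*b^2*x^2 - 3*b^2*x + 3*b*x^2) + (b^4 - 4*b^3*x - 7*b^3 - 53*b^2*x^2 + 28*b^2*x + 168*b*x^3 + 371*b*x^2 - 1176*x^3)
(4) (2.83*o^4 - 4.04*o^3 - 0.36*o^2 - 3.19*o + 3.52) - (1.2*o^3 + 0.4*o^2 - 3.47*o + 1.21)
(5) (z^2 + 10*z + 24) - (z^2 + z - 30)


(1) = 0.1*h^5 + 2.79*h^4 + 1.22*h^3 + 3.86*h^2 + 2.69*h + 0.07
(2) = 2*j^3 - 11*j^2 - 27*j + 60
(3) = b^4*x + b^4 - b^3*x^2 - 6*b^3*x - 7*b^3 - 51*b^2*x^2 + 25*b^2*x + 168*b*x^3 + 374*b*x^2 - 1176*x^3
(4) = 2.83*o^4 - 5.24*o^3 - 0.76*o^2 + 0.28*o + 2.31
(5) = 9*z + 54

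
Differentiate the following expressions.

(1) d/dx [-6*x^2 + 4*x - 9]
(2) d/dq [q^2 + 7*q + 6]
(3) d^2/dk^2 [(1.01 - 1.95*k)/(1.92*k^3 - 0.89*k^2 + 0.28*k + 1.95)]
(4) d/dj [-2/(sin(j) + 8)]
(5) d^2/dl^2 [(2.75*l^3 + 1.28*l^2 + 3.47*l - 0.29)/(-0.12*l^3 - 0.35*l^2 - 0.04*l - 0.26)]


(1) = 4 - 12*x
(2) = 2*q + 7
(3) = (-43.13088*k^5 + 64.672128*k^4 - 28.606758*k^3 + 95.667582*k^2 - 44.504142*k + 5.793478)/(7.077888*k^9 - 9.842688*k^8 + 7.659072*k^7 + 17.989687*k^6 - 18.876012*k^5 + 10.714377*k^4 + 19.008712*k^3 - 9.694035*k^2 + 3.1941*k + 7.414875)
(4) = 2*cos(j)/(sin(j) + 8)^2
(5) = (0.194136*l^6 - 0.220608*l^5 + 0.242136*l^4 + 0.464686*l^3 + 2.04795*l^2 + 0.749292*l - 0.152732)/(0.001728*l^9 + 0.01512*l^8 + 0.045828*l^7 + 0.064187*l^6 + 0.080796*l^5 + 0.104718*l^4 + 0.04624*l^3 + 0.072228*l^2 + 0.008112*l + 0.017576)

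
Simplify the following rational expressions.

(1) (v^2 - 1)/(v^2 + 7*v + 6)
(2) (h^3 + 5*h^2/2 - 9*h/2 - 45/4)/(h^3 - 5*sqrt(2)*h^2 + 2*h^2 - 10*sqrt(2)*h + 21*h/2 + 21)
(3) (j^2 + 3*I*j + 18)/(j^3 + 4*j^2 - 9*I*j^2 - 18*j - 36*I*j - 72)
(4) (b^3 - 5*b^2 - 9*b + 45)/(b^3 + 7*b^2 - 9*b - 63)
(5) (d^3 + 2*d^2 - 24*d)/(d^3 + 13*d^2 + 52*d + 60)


(1) = (v - 1)/(v + 6)
(2) = (8*h^2 + h*(12*sqrt(2) + 20) + 30*sqrt(2))/(8*h^2 + h*(16 - 28*sqrt(2)) - 56*sqrt(2))
(3) = (j + 6*I)/(j^2 + j*(4 - 6*I) - 24*I)
(4) = (b - 5)/(b + 7)
(5) = (d^2 - 4*d)/(d^2 + 7*d + 10)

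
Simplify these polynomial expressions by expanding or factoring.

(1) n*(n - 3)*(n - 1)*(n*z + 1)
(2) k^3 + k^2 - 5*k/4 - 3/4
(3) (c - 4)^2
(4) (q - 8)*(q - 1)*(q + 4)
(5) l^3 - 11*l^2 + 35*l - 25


(1) = n^4*z - 4*n^3*z + n^3 + 3*n^2*z - 4*n^2 + 3*n
(2) = (k - 1)*(k + 1/2)*(k + 3/2)
(3) = c^2 - 8*c + 16
(4) = q^3 - 5*q^2 - 28*q + 32
(5) = (l - 5)^2*(l - 1)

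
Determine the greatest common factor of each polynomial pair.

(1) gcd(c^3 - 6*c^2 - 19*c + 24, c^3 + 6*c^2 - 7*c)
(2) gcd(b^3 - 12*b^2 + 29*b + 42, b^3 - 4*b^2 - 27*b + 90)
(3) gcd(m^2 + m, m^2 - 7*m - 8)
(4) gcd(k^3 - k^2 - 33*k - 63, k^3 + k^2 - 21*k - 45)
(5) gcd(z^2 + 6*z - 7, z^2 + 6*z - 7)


(1) = c - 1
(2) = b - 6
(3) = m + 1
(4) = k^2 + 6*k + 9
(5) = z^2 + 6*z - 7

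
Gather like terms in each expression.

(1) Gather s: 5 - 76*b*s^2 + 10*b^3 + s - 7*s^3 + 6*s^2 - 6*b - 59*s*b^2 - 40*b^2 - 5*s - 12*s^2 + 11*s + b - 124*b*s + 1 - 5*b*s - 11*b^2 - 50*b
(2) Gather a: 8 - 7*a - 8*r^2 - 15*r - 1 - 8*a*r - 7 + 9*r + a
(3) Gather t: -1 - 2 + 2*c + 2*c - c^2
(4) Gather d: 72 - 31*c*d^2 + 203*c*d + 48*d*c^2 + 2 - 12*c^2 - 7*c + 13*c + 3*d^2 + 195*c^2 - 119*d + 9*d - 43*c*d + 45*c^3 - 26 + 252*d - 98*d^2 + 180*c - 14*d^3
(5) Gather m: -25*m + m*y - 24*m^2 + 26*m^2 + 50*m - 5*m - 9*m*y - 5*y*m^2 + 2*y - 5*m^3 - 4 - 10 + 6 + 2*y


(1) = 10*b^3 - 51*b^2 - 55*b - 7*s^3 + s^2*(-76*b - 6) + s*(-59*b^2 - 129*b + 7) + 6
(2) = a*(-8*r - 6) - 8*r^2 - 6*r
(3) = -c^2 + 4*c - 3
(4) = 45*c^3 + 183*c^2 + 186*c - 14*d^3 + d^2*(-31*c - 95) + d*(48*c^2 + 160*c + 142) + 48
(5) = -5*m^3 + m^2*(2 - 5*y) + m*(20 - 8*y) + 4*y - 8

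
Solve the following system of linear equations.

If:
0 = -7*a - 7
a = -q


Then:
a = -1
q = 1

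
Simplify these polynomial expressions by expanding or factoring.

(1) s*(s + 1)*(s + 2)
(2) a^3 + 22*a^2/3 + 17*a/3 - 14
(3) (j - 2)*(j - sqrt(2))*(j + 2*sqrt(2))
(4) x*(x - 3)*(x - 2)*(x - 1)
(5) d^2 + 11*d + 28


(1) = s^3 + 3*s^2 + 2*s
(2) = (a - 1)*(a + 7/3)*(a + 6)
(3) = j^3 - 2*j^2 + sqrt(2)*j^2 - 4*j - 2*sqrt(2)*j + 8
(4) = x^4 - 6*x^3 + 11*x^2 - 6*x
(5) = (d + 4)*(d + 7)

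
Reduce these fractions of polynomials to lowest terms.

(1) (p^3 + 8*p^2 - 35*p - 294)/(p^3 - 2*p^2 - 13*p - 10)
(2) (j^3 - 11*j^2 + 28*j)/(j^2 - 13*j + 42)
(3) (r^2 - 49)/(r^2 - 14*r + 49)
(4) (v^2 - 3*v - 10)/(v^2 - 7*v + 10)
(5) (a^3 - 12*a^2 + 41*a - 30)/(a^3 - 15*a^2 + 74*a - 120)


(1) = (p^3 + 8*p^2 - 35*p - 294)/(p^3 - 2*p^2 - 13*p - 10)
(2) = (j^2 - 4*j)/(j - 6)
(3) = (r + 7)/(r - 7)
(4) = (v + 2)/(v - 2)
(5) = (a - 1)/(a - 4)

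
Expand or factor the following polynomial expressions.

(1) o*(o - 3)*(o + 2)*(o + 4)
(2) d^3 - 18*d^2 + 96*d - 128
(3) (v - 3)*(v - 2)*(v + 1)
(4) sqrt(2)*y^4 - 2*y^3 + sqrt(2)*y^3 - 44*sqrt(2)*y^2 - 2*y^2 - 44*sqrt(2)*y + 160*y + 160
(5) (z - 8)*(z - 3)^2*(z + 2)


(1) = o^4 + 3*o^3 - 10*o^2 - 24*o
(2) = (d - 8)^2*(d - 2)
(3) = v^3 - 4*v^2 + v + 6
(4) = (y - 4*sqrt(2))*(y - 2*sqrt(2))*(y + 5*sqrt(2))*(sqrt(2)*y + sqrt(2))
(5) = z^4 - 12*z^3 + 29*z^2 + 42*z - 144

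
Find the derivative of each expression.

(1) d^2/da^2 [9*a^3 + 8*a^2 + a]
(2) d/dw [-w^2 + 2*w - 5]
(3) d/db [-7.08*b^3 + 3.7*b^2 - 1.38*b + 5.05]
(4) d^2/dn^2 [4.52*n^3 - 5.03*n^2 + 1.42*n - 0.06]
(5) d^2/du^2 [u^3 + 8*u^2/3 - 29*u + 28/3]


(1) = 54*a + 16
(2) = 2 - 2*w
(3) = -21.24*b^2 + 7.4*b - 1.38
(4) = 27.12*n - 10.06
(5) = 6*u + 16/3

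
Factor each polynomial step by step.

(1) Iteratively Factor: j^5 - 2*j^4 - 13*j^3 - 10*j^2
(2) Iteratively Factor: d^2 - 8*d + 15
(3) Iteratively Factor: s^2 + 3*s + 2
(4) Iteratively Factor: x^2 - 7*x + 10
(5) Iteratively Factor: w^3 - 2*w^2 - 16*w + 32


(1) = (j + 1)*(j^4 - 3*j^3 - 10*j^2) = j*(j + 1)*(j^3 - 3*j^2 - 10*j) = j*(j - 5)*(j + 1)*(j^2 + 2*j) = j^2*(j - 5)*(j + 1)*(j + 2)
(2) = (d - 5)*(d - 3)
(3) = (s + 1)*(s + 2)
(4) = (x - 5)*(x - 2)
(5) = (w - 4)*(w^2 + 2*w - 8) = (w - 4)*(w + 4)*(w - 2)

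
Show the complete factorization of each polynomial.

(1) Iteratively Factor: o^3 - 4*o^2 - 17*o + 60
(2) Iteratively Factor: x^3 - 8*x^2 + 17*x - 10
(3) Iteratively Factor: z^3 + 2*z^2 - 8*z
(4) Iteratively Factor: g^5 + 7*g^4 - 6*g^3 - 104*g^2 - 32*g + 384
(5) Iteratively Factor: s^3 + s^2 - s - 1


(1) = (o + 4)*(o^2 - 8*o + 15) = (o - 3)*(o + 4)*(o - 5)
(2) = (x - 2)*(x^2 - 6*x + 5) = (x - 2)*(x - 1)*(x - 5)
(3) = (z)*(z^2 + 2*z - 8) = z*(z - 2)*(z + 4)
(4) = (g + 4)*(g^4 + 3*g^3 - 18*g^2 - 32*g + 96) = (g - 2)*(g + 4)*(g^3 + 5*g^2 - 8*g - 48) = (g - 3)*(g - 2)*(g + 4)*(g^2 + 8*g + 16) = (g - 3)*(g - 2)*(g + 4)^2*(g + 4)
(5) = (s + 1)*(s^2 - 1) = (s - 1)*(s + 1)*(s + 1)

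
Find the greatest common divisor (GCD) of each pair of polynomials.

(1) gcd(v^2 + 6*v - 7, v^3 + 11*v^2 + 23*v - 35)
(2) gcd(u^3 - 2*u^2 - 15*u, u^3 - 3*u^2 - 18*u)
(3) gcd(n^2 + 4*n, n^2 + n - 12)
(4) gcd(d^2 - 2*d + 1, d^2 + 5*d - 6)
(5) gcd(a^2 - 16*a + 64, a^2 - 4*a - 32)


(1) = gcd((v - 1)*(v + 7), (v - 1)*(v + 5)*(v + 7)) = v^2 + 6*v - 7
(2) = u^2 + 3*u
(3) = n + 4
(4) = gcd((d - 1)^2, (d - 1)*(d + 6)) = d - 1
(5) = gcd((a - 8)^2, (a - 8)*(a + 4)) = a - 8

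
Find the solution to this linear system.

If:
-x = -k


Then:
k = x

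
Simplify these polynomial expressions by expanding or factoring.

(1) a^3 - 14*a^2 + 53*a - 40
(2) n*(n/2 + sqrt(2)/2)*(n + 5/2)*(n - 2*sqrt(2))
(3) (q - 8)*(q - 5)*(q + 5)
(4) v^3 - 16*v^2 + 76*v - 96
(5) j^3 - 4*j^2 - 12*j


(1) = (a - 8)*(a - 5)*(a - 1)
(2) = n^4/2 - sqrt(2)*n^3/2 + 5*n^3/4 - 2*n^2 - 5*sqrt(2)*n^2/4 - 5*n
(3) = q^3 - 8*q^2 - 25*q + 200
(4) = (v - 8)*(v - 6)*(v - 2)
(5) = j*(j - 6)*(j + 2)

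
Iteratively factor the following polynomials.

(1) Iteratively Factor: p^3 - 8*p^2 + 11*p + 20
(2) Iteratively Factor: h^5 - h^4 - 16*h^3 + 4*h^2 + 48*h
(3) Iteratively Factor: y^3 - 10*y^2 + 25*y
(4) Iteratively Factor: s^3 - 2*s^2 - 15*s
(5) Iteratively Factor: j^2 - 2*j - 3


(1) = (p - 4)*(p^2 - 4*p - 5) = (p - 5)*(p - 4)*(p + 1)
(2) = (h)*(h^4 - h^3 - 16*h^2 + 4*h + 48) = h*(h + 2)*(h^3 - 3*h^2 - 10*h + 24) = h*(h + 2)*(h + 3)*(h^2 - 6*h + 8) = h*(h - 2)*(h + 2)*(h + 3)*(h - 4)
(3) = (y - 5)*(y^2 - 5*y) = y*(y - 5)*(y - 5)
(4) = (s + 3)*(s^2 - 5*s) = s*(s + 3)*(s - 5)
(5) = (j + 1)*(j - 3)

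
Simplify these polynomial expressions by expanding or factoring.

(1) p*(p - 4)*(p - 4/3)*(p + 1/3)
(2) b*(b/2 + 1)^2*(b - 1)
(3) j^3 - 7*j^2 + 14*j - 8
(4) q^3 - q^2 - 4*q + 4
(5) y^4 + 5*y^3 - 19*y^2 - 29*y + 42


(1) = p^4 - 5*p^3 + 32*p^2/9 + 16*p/9
(2) = b^4/4 + 3*b^3/4 - b
(3) = (j - 4)*(j - 2)*(j - 1)
(4) = (q - 2)*(q - 1)*(q + 2)
(5) = (y - 3)*(y - 1)*(y + 2)*(y + 7)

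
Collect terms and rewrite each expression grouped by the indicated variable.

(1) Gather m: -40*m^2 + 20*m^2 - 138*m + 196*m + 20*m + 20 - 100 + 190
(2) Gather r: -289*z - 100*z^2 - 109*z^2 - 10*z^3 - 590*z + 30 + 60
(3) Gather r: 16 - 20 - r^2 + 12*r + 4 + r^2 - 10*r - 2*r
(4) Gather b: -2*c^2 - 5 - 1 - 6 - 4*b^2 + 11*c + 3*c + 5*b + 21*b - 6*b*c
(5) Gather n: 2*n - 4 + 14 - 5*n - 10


(1) = -20*m^2 + 78*m + 110
(2) = -10*z^3 - 209*z^2 - 879*z + 90
(3) = 0
(4) = -4*b^2 + b*(26 - 6*c) - 2*c^2 + 14*c - 12
(5) = -3*n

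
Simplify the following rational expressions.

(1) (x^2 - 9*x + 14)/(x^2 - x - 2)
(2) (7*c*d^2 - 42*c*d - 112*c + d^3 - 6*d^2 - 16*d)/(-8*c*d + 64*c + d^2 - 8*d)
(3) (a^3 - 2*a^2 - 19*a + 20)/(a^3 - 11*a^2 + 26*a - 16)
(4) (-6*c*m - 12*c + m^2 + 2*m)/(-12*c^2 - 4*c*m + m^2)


(1) = (x - 7)/(x + 1)
(2) = (-7*c*d - 14*c - d^2 - 2*d)/(8*c - d)
(3) = (a^2 - a - 20)/(a^2 - 10*a + 16)
(4) = (m + 2)/(2*c + m)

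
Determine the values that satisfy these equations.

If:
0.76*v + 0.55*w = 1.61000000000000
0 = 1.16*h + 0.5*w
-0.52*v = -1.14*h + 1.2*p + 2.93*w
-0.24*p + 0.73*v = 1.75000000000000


Then:
h = 0.09
p = -0.39
v = 2.27
w = -0.21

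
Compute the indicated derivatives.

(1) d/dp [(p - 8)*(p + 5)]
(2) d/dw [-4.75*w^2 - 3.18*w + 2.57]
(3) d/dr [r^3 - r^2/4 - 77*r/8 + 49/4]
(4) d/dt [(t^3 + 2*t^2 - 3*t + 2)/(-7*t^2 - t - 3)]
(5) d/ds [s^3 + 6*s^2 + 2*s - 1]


(1) = 2*p - 3
(2) = -9.5*w - 3.18
(3) = 3*r^2 - r/2 - 77/8
(4) = (-7*t^4 - 2*t^3 - 32*t^2 + 16*t + 11)/(49*t^4 + 14*t^3 + 43*t^2 + 6*t + 9)
(5) = 3*s^2 + 12*s + 2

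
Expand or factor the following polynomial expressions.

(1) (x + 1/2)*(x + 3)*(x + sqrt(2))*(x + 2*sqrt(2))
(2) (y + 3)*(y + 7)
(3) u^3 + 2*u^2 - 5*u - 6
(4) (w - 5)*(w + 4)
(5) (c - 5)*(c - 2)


(1) = x^4 + 7*x^3/2 + 3*sqrt(2)*x^3 + 11*x^2/2 + 21*sqrt(2)*x^2/2 + 9*sqrt(2)*x/2 + 14*x + 6
(2) = y^2 + 10*y + 21
(3) = (u - 2)*(u + 1)*(u + 3)
(4) = w^2 - w - 20
(5) = c^2 - 7*c + 10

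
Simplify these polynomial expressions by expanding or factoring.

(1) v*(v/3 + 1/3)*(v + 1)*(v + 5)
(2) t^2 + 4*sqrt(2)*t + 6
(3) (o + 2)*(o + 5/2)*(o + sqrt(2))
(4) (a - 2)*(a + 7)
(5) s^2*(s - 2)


(1) = v^4/3 + 7*v^3/3 + 11*v^2/3 + 5*v/3
(2) = (t + sqrt(2))*(t + 3*sqrt(2))
(3) = o^3 + sqrt(2)*o^2 + 9*o^2/2 + 5*o + 9*sqrt(2)*o/2 + 5*sqrt(2)
(4) = a^2 + 5*a - 14
(5) = s^3 - 2*s^2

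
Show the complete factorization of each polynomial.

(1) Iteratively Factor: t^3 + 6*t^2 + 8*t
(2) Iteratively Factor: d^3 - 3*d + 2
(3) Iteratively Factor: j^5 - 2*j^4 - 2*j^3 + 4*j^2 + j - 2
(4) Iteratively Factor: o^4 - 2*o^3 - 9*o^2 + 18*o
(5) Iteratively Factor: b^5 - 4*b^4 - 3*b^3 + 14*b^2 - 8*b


(1) = (t + 2)*(t^2 + 4*t) = (t + 2)*(t + 4)*(t)
(2) = (d + 2)*(d^2 - 2*d + 1) = (d - 1)*(d + 2)*(d - 1)
(3) = (j + 1)*(j^4 - 3*j^3 + j^2 + 3*j - 2) = (j - 1)*(j + 1)*(j^3 - 2*j^2 - j + 2) = (j - 2)*(j - 1)*(j + 1)*(j^2 - 1) = (j - 2)*(j - 1)*(j + 1)^2*(j - 1)
(4) = (o + 3)*(o^3 - 5*o^2 + 6*o) = (o - 3)*(o + 3)*(o^2 - 2*o) = o*(o - 3)*(o + 3)*(o - 2)
(5) = (b)*(b^4 - 4*b^3 - 3*b^2 + 14*b - 8) = b*(b + 2)*(b^3 - 6*b^2 + 9*b - 4) = b*(b - 1)*(b + 2)*(b^2 - 5*b + 4) = b*(b - 1)^2*(b + 2)*(b - 4)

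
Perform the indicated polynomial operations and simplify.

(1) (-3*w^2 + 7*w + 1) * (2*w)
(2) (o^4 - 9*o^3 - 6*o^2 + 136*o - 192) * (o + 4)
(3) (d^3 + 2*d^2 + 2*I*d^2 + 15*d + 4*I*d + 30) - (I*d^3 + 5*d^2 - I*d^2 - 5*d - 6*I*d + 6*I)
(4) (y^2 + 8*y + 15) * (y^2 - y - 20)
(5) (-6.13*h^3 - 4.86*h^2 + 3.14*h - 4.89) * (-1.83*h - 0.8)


(1) = -6*w^3 + 14*w^2 + 2*w
(2) = o^5 - 5*o^4 - 42*o^3 + 112*o^2 + 352*o - 768
(3) = d^3 - I*d^3 - 3*d^2 + 3*I*d^2 + 20*d + 10*I*d + 30 - 6*I
(4) = y^4 + 7*y^3 - 13*y^2 - 175*y - 300
(5) = 11.2179*h^4 + 13.7978*h^3 - 1.8582*h^2 + 6.4367*h + 3.912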